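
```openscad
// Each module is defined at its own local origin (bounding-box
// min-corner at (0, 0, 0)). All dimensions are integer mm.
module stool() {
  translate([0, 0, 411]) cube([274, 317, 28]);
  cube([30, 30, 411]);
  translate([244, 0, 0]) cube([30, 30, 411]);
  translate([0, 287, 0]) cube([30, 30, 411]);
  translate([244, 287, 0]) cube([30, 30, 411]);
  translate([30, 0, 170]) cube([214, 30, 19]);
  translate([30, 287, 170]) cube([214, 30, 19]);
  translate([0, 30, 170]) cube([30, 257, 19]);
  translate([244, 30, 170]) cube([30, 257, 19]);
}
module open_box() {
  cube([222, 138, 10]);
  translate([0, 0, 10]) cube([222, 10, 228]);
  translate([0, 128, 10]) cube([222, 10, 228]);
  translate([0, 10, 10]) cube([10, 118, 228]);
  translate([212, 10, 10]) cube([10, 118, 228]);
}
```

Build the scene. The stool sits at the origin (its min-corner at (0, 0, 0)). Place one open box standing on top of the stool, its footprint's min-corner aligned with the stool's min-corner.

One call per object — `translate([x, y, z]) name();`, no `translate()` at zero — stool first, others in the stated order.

stool();
translate([0, 0, 439]) open_box();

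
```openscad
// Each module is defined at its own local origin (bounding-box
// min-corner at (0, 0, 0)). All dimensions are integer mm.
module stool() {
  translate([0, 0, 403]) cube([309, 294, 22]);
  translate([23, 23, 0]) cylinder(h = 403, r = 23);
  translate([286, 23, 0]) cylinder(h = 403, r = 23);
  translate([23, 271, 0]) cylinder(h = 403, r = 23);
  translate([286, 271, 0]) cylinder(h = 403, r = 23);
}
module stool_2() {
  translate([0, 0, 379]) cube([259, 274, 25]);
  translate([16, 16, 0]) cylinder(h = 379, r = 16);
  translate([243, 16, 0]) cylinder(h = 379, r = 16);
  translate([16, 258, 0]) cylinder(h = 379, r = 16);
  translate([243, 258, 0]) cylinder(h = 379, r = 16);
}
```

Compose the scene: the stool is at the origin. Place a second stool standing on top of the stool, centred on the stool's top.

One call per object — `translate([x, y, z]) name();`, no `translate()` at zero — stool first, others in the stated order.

stool();
translate([25, 10, 425]) stool_2();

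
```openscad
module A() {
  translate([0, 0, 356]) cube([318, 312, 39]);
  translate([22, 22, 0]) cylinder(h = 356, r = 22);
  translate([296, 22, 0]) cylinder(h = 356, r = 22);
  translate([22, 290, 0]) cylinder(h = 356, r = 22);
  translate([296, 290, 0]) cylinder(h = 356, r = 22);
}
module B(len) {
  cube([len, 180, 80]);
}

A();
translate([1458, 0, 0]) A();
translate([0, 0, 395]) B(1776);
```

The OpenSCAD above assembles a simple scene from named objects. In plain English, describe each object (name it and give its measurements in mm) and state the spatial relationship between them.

A is a four-legged stool. The seat is a 318×312×39 mm slab whose top surface is at z = 395 mm; four round legs, each 44 mm in diameter, run from the floor (z = 0) to the underside of the seat, each leg's axis is inset half a diameter from the nearest pair of seat edges (so the leg's bounding box is flush with the corner).

B is a rectangular beam 1776 mm long (x), 180 mm deep (y), 80 mm thick (z).

The beam spans the tops of two stools placed 1140 mm apart, resting at z = 395 mm.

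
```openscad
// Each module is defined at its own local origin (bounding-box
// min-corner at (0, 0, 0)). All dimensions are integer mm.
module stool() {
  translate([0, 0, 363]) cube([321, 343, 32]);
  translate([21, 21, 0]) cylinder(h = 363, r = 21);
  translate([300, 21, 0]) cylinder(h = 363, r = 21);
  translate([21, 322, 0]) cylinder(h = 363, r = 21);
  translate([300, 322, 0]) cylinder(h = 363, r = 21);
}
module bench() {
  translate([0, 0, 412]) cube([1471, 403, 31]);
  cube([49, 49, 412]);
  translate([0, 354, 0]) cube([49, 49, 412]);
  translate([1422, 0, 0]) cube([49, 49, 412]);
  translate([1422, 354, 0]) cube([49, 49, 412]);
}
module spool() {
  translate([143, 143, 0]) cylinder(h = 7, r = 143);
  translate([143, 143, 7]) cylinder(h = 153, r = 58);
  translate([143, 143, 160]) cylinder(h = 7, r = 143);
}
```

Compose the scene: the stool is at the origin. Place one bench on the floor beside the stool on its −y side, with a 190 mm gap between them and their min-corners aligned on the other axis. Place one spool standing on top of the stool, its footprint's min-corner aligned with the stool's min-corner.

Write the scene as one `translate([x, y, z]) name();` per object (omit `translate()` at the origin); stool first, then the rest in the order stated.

stool();
translate([0, -593, 0]) bench();
translate([0, 0, 395]) spool();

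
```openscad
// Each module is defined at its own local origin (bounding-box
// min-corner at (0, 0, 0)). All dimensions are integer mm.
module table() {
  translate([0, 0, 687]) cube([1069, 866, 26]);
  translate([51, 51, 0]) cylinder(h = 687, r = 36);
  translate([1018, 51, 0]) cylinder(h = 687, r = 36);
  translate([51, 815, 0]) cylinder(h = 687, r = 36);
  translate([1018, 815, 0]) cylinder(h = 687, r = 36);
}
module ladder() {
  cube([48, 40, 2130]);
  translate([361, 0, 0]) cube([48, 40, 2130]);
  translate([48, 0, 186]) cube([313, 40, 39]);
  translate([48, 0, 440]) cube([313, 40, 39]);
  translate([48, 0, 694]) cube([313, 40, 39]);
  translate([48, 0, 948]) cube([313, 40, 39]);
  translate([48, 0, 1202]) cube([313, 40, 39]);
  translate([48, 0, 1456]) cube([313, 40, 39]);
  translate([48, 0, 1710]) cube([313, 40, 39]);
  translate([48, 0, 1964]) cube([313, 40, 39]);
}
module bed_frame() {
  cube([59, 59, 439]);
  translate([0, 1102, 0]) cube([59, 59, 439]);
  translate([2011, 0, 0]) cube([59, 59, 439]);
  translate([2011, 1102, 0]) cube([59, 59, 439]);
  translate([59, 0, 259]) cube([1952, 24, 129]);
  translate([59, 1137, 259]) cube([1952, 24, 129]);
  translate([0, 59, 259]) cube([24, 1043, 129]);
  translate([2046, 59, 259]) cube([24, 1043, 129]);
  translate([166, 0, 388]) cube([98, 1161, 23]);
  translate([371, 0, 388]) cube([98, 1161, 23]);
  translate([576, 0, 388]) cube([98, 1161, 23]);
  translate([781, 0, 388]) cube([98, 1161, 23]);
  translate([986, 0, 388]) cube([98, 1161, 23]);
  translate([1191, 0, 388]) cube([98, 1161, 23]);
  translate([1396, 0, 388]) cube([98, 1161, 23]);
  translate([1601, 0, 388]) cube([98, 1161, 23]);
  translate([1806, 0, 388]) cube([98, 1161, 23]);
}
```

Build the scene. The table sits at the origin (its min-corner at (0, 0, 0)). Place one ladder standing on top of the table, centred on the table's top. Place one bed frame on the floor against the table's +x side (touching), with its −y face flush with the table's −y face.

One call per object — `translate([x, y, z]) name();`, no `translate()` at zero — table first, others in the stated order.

table();
translate([330, 413, 713]) ladder();
translate([1069, 0, 0]) bed_frame();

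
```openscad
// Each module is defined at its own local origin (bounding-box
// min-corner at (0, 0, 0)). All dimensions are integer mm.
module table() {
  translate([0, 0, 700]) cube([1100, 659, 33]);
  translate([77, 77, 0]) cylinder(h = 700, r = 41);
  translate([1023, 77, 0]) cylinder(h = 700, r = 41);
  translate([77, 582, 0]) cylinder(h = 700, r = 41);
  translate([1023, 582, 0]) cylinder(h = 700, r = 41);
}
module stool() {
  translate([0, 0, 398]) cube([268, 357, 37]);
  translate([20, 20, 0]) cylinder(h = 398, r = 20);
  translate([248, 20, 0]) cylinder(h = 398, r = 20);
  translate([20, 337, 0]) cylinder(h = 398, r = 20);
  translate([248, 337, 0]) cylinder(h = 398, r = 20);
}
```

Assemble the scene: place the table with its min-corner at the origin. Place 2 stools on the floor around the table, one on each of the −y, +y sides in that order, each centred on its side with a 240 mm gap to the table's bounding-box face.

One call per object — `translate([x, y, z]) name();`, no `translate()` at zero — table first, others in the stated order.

table();
translate([416, -597, 0]) stool();
translate([416, 899, 0]) stool();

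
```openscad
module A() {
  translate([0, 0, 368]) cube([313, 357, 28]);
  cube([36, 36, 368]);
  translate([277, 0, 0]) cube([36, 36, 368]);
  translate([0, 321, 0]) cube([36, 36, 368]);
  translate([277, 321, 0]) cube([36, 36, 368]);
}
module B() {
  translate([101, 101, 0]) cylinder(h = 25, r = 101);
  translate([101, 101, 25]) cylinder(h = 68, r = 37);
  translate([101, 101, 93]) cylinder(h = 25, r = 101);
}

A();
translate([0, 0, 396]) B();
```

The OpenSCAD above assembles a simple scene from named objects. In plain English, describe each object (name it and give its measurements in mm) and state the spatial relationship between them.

A is a simple wooden stool: a rectangular seat 313 mm (x) by 357 mm (y), 28 mm thick, top face at z = 396 mm, on four square legs, each 36×36 mm in cross-section. The legs rest on z = 0, each flush with a corner of the seat.

B is a spool: two coaxial disc flanges of radius 101 mm and thickness 25 mm, joined by a core cylinder of radius 37 mm and height 68 mm. The lower flange rests on z = 0 and the three cylinders share a vertical axis.

The spool is on top of the stool.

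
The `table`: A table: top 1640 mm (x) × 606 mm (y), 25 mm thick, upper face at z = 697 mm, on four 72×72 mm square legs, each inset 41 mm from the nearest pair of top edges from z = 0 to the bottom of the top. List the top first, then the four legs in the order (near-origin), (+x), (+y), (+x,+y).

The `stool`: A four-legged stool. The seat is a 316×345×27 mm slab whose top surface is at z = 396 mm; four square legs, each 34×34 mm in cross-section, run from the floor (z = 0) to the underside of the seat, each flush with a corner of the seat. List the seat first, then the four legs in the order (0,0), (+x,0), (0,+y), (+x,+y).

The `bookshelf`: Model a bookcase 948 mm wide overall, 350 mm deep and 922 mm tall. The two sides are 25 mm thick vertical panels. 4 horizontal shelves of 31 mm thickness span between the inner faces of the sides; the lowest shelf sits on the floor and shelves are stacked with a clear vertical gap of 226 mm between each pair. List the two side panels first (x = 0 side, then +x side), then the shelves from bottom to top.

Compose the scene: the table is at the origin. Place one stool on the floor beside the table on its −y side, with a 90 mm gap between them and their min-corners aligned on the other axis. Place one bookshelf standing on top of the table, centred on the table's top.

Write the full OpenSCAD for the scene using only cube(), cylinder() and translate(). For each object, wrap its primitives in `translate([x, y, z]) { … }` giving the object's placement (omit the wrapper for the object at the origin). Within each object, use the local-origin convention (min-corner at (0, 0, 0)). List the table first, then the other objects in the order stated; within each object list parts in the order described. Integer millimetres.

translate([0, 0, 672]) cube([1640, 606, 25]);
translate([41, 41, 0]) cube([72, 72, 672]);
translate([1527, 41, 0]) cube([72, 72, 672]);
translate([41, 493, 0]) cube([72, 72, 672]);
translate([1527, 493, 0]) cube([72, 72, 672]);
translate([0, -435, 0]) {
  translate([0, 0, 369]) cube([316, 345, 27]);
  cube([34, 34, 369]);
  translate([282, 0, 0]) cube([34, 34, 369]);
  translate([0, 311, 0]) cube([34, 34, 369]);
  translate([282, 311, 0]) cube([34, 34, 369]);
}
translate([346, 128, 697]) {
  cube([25, 350, 922]);
  translate([923, 0, 0]) cube([25, 350, 922]);
  translate([25, 0, 0]) cube([898, 350, 31]);
  translate([25, 0, 257]) cube([898, 350, 31]);
  translate([25, 0, 514]) cube([898, 350, 31]);
  translate([25, 0, 771]) cube([898, 350, 31]);
}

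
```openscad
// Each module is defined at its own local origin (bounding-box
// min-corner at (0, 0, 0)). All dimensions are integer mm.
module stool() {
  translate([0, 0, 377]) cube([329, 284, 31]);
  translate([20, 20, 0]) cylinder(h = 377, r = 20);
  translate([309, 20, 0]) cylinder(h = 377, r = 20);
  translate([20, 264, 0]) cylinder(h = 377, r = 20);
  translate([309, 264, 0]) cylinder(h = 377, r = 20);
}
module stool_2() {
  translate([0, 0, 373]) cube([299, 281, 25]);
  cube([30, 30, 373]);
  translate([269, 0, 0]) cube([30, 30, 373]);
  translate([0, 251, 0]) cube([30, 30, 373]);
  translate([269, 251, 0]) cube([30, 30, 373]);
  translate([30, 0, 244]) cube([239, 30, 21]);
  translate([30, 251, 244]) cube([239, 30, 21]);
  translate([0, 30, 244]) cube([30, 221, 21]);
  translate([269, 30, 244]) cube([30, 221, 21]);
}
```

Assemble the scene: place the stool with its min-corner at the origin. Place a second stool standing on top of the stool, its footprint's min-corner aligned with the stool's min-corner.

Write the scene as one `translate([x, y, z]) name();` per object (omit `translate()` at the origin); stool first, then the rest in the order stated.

stool();
translate([0, 0, 408]) stool_2();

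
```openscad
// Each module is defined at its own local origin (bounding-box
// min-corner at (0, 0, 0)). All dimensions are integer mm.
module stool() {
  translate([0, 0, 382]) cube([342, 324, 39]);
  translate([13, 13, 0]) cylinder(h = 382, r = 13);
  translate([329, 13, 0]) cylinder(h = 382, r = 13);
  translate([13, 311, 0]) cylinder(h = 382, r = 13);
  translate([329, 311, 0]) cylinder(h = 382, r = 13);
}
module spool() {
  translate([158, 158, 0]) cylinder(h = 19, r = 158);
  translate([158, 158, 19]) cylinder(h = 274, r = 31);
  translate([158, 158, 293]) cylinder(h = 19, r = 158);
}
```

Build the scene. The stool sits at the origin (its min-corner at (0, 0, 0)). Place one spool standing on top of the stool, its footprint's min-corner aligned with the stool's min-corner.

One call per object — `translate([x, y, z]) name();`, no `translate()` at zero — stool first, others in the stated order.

stool();
translate([0, 0, 421]) spool();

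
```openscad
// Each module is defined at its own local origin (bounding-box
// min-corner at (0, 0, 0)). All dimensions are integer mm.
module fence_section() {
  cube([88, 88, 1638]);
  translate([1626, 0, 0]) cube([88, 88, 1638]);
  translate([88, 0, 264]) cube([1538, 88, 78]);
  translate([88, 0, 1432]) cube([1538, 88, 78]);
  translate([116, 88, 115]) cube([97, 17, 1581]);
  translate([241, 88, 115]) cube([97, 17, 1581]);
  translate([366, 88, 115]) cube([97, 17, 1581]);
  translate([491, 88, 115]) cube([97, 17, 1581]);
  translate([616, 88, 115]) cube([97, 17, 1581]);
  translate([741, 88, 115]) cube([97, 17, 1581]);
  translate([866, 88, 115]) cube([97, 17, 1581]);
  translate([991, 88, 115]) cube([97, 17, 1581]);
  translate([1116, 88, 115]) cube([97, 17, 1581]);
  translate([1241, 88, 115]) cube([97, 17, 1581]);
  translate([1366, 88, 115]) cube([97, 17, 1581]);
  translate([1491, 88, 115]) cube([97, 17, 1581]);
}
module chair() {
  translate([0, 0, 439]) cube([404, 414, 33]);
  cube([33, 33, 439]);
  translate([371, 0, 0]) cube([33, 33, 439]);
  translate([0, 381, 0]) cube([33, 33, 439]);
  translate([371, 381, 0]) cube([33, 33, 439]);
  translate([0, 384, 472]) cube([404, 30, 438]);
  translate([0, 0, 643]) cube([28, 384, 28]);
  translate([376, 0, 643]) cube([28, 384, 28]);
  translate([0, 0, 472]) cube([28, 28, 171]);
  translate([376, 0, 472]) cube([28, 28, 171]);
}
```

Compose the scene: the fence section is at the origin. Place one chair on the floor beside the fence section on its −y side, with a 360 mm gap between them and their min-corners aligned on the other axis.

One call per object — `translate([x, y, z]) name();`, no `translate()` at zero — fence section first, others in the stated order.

fence_section();
translate([0, -774, 0]) chair();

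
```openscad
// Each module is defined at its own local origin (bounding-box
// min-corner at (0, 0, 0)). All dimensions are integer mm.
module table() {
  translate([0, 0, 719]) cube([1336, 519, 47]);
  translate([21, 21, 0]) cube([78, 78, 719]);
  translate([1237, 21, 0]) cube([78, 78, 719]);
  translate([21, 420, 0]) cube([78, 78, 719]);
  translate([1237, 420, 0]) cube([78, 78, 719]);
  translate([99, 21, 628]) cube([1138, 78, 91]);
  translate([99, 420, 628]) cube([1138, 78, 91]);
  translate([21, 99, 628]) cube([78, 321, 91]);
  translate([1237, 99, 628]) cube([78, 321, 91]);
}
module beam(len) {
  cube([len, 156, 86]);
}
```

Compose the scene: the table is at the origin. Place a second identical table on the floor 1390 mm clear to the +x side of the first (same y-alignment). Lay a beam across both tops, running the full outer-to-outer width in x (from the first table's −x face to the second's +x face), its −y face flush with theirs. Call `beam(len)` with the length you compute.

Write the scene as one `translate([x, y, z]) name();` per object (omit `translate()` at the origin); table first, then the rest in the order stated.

table();
translate([2726, 0, 0]) table();
translate([0, 0, 766]) beam(4062);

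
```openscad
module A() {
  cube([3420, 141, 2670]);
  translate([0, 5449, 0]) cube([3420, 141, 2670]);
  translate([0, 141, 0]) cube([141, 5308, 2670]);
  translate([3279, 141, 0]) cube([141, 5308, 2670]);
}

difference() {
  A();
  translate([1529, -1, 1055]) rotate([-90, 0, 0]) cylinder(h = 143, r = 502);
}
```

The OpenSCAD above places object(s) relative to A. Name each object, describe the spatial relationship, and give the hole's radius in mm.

A is a house frame. The house frame has a circular hole through its front wall. The hole's radius is 502 mm.

The subtracted cylinder has r = 502 mm.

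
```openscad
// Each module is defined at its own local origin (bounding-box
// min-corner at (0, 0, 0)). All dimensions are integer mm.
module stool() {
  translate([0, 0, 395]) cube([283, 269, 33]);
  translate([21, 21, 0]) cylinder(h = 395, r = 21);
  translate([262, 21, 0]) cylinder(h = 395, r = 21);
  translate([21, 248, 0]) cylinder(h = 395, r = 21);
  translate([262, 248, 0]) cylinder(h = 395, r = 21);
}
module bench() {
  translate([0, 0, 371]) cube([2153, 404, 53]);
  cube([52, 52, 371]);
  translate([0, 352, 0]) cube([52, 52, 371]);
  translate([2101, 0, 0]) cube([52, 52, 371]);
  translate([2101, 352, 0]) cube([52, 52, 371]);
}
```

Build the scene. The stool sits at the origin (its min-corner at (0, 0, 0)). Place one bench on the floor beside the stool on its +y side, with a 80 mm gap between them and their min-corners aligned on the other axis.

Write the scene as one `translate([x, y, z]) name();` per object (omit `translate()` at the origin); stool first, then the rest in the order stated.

stool();
translate([0, 349, 0]) bench();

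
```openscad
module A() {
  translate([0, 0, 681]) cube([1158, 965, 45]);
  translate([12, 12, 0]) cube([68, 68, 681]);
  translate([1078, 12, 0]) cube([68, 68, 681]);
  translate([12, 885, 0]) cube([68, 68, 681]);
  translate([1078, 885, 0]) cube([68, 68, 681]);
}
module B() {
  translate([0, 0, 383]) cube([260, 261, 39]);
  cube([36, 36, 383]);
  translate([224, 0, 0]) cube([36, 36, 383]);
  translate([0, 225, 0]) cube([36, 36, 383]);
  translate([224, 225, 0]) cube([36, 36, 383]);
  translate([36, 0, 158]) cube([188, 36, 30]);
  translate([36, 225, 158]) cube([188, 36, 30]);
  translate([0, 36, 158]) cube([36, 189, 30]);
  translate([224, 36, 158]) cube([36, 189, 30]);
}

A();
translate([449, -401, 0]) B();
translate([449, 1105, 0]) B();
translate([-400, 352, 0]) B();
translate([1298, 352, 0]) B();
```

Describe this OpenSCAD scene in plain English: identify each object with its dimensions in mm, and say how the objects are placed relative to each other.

A is a table with a 1158×965 mm rectangular top, 45 mm thick, top surface at z = 726 mm, supported by four 68×68 mm square legs, each inset 12 mm from the nearest pair of top edges, running from the floor.

B is a simple wooden stool: a rectangular seat 260 mm (x) by 261 mm (y), 39 mm thick, top face at z = 422 mm, on four square legs, each 36×36 mm in cross-section. The legs rest on z = 0, each flush with a corner of the seat. Four stretchers, 36 mm wide and 30 mm tall, connect adjacent legs with their undersides at z = 158 mm, each running between the inner faces of the legs it joins and aligned with the legs' outer faces on the other axis.

Four stools sit around the table at the −y, +y, −x, +x sides.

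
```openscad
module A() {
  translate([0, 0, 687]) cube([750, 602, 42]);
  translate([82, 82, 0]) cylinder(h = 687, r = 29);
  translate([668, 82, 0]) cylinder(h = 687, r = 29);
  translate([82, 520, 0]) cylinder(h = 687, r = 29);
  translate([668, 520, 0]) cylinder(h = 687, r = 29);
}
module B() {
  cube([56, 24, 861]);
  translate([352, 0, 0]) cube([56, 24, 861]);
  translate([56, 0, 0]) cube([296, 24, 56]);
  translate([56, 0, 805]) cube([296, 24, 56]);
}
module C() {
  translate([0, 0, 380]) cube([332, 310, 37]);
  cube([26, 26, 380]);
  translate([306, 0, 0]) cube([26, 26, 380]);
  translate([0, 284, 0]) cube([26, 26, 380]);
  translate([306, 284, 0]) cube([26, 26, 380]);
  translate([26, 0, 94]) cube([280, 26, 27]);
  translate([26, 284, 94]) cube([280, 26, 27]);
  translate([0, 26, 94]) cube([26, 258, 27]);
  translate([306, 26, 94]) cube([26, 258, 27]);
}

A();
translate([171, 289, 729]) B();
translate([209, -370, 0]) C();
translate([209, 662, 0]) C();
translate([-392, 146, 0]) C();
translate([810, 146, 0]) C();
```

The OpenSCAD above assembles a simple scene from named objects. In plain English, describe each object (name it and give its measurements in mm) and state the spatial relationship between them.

A is a rectangular dining table. The top is 750×602×42 mm with its upper surface at z = 729 mm. It stands on four round legs of 58 mm diameter, each leg's bounding box inset 53 mm from the nearest pair of top edges, running from the floor to the underside of the top.

B is a rectangular picture frame lying in the x–z plane (depth along y). The opening is 296 mm wide (x) by 749 mm tall (z), surrounded by a border 56 mm wide on all four sides. The frame is 24 mm deep and is made of two full-height vertical stiles with two horizontal rails fitted between them.

C is a four-legged stool. The seat is a 332×310×37 mm slab whose top surface is at z = 417 mm; four square legs, each 26×26 mm in cross-section, run from the floor (z = 0) to the underside of the seat, each flush with a corner of the seat. Four stretchers, 26 mm wide and 27 mm tall, connect adjacent legs with their undersides at z = 94 mm, each running between the inner faces of the legs it joins and aligned with the legs' outer faces on the other axis.

The picture frame is on top of the table, centred. Four stools sit around the table at the −y, +y, −x, +x sides.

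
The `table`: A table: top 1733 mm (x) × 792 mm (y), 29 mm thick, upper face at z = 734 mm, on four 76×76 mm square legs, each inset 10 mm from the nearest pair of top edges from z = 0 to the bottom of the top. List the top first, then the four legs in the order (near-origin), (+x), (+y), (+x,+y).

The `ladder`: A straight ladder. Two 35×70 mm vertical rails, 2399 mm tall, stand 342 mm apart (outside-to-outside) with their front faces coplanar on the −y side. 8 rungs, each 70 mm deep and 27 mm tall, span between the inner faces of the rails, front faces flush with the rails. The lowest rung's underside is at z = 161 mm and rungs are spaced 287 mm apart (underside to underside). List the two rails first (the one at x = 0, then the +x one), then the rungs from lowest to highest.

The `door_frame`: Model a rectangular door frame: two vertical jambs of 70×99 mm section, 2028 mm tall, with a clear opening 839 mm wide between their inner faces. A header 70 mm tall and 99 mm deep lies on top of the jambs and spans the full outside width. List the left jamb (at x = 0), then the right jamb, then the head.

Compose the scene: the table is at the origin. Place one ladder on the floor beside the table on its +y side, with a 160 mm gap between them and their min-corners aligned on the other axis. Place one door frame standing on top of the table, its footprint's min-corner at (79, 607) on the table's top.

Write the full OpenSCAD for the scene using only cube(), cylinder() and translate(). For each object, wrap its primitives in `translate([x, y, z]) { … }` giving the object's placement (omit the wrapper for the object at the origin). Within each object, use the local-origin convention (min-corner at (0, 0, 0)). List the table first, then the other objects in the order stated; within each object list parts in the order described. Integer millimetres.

translate([0, 0, 705]) cube([1733, 792, 29]);
translate([10, 10, 0]) cube([76, 76, 705]);
translate([1647, 10, 0]) cube([76, 76, 705]);
translate([10, 706, 0]) cube([76, 76, 705]);
translate([1647, 706, 0]) cube([76, 76, 705]);
translate([0, 952, 0]) {
  cube([35, 70, 2399]);
  translate([307, 0, 0]) cube([35, 70, 2399]);
  translate([35, 0, 161]) cube([272, 70, 27]);
  translate([35, 0, 448]) cube([272, 70, 27]);
  translate([35, 0, 735]) cube([272, 70, 27]);
  translate([35, 0, 1022]) cube([272, 70, 27]);
  translate([35, 0, 1309]) cube([272, 70, 27]);
  translate([35, 0, 1596]) cube([272, 70, 27]);
  translate([35, 0, 1883]) cube([272, 70, 27]);
  translate([35, 0, 2170]) cube([272, 70, 27]);
}
translate([79, 607, 734]) {
  cube([70, 99, 2028]);
  translate([909, 0, 0]) cube([70, 99, 2028]);
  translate([0, 0, 2028]) cube([979, 99, 70]);
}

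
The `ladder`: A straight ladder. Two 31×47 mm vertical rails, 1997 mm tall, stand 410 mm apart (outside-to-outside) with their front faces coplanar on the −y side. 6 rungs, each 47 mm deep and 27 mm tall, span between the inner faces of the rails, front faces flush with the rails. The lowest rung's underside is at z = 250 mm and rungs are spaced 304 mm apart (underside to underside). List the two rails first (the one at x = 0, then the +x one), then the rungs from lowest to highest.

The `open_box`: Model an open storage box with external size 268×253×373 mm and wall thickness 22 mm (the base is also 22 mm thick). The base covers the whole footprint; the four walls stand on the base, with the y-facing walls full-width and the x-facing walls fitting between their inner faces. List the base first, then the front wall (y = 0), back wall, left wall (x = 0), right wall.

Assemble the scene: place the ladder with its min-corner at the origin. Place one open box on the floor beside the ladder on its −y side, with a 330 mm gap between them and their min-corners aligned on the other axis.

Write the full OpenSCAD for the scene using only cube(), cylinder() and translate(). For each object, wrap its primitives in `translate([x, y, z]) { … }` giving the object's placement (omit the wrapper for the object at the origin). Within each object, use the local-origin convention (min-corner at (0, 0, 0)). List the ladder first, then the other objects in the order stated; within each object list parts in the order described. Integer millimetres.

cube([31, 47, 1997]);
translate([379, 0, 0]) cube([31, 47, 1997]);
translate([31, 0, 250]) cube([348, 47, 27]);
translate([31, 0, 554]) cube([348, 47, 27]);
translate([31, 0, 858]) cube([348, 47, 27]);
translate([31, 0, 1162]) cube([348, 47, 27]);
translate([31, 0, 1466]) cube([348, 47, 27]);
translate([31, 0, 1770]) cube([348, 47, 27]);
translate([0, -583, 0]) {
  cube([268, 253, 22]);
  translate([0, 0, 22]) cube([268, 22, 351]);
  translate([0, 231, 22]) cube([268, 22, 351]);
  translate([0, 22, 22]) cube([22, 209, 351]);
  translate([246, 22, 22]) cube([22, 209, 351]);
}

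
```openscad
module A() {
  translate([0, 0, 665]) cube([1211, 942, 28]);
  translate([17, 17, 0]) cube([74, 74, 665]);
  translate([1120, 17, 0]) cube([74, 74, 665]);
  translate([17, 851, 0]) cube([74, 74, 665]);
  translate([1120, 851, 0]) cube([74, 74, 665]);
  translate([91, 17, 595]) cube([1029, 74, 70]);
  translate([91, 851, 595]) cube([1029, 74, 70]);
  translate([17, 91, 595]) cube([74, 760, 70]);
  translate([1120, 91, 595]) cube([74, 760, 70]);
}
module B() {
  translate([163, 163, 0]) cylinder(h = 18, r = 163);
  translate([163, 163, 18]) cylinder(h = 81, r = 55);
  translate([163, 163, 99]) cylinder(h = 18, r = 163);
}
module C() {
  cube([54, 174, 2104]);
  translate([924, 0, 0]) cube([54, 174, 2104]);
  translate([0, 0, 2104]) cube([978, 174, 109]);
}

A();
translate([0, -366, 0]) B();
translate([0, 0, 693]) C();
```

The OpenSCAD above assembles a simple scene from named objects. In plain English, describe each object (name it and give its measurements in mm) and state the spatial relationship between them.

A is a table with a 1211×942 mm rectangular top, 28 mm thick, top surface at z = 693 mm, supported by four 74×74 mm square legs, each inset 17 mm from the nearest pair of top edges, running from the floor. Four apron rails, 74 mm thick and 70 mm tall, run between adjacent legs with their top edges flush with the underside of the top and their outer faces flush with the legs' outer faces.

B is a spool: two coaxial disc flanges of radius 163 mm and thickness 18 mm, joined by a core cylinder of radius 55 mm and height 81 mm. The lower flange rests on z = 0 and the three cylinders share a vertical axis.

C is a rectangular door frame: two vertical jambs of 54×174 mm section, 2104 mm tall, with a clear opening 870 mm wide between their inner faces. A header 109 mm tall and 174 mm deep lies on top of the jambs and spans the full outside width.

The spool is on the floor beside the table on its −y side. The door frame is on top of the table.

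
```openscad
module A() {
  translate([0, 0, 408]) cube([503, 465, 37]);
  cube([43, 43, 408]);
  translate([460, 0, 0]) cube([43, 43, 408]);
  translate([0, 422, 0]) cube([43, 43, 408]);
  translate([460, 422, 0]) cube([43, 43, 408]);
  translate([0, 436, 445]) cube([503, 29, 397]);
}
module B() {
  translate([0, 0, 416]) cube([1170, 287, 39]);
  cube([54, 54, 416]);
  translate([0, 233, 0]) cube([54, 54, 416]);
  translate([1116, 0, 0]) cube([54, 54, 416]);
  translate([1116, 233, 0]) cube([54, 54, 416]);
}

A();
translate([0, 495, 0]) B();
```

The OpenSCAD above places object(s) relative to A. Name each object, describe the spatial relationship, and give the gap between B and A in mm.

A is a chair. B is a bench. The bench is on the floor beside the chair on its +y side. The gap between the bench and the chair is 30 mm.

The bench's nearest face is 30 mm from the chair's +y face.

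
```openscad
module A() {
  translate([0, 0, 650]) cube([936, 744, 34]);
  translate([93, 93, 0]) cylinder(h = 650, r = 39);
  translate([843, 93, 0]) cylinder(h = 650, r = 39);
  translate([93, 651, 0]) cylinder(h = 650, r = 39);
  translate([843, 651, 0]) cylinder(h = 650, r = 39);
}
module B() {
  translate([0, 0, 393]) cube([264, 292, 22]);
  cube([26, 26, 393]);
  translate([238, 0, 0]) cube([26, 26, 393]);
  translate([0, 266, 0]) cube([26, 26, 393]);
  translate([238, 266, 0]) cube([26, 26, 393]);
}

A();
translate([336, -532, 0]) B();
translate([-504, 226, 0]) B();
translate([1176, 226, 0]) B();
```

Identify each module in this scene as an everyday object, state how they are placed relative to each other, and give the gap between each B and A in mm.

Each stool's nearest face is 240 mm from the table's bounding box.

A is a table. B is a stool. Three stools sit around the table at the −y, −x, +x sides. The gap between each stool and the table is 240 mm.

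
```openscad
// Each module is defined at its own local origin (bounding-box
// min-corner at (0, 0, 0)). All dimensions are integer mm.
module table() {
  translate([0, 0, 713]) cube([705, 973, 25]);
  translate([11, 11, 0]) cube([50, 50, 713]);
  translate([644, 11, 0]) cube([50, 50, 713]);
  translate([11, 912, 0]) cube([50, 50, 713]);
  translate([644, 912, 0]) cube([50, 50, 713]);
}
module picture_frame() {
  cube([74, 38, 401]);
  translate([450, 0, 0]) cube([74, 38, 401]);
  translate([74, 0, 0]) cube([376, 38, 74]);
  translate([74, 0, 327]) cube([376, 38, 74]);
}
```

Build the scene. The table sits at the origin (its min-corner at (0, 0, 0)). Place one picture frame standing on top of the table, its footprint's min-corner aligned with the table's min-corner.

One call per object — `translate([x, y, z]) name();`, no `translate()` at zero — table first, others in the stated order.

table();
translate([0, 0, 738]) picture_frame();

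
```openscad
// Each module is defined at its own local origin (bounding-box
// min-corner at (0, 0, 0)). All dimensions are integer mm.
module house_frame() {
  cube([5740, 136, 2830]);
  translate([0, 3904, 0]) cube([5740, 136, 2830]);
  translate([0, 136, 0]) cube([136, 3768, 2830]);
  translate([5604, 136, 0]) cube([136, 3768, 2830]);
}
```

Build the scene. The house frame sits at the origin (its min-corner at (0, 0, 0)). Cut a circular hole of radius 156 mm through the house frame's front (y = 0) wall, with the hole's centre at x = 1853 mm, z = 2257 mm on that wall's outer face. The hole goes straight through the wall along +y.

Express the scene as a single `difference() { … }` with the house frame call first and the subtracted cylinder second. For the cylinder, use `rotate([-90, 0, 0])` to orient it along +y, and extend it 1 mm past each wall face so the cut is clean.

difference() {
  house_frame();
  translate([1853, -1, 2257]) rotate([-90, 0, 0]) cylinder(h = 138, r = 156);
}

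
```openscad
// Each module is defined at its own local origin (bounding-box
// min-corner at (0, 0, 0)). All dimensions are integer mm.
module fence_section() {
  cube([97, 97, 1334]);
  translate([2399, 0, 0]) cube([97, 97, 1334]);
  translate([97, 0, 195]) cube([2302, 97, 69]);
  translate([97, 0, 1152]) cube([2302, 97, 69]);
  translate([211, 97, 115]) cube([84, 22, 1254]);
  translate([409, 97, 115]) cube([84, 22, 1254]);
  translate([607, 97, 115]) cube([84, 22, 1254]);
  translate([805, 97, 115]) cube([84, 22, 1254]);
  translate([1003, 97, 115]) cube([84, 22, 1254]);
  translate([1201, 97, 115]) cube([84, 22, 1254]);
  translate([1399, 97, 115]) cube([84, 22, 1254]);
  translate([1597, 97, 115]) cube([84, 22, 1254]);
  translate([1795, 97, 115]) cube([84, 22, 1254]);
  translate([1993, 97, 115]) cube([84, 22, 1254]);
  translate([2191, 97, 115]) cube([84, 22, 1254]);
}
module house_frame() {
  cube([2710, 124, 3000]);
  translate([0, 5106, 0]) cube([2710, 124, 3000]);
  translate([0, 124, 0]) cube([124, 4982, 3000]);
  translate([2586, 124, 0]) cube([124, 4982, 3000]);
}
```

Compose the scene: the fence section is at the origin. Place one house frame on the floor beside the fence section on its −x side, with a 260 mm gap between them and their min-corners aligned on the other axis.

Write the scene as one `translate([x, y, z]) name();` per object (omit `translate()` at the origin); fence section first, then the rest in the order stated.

fence_section();
translate([-2970, 0, 0]) house_frame();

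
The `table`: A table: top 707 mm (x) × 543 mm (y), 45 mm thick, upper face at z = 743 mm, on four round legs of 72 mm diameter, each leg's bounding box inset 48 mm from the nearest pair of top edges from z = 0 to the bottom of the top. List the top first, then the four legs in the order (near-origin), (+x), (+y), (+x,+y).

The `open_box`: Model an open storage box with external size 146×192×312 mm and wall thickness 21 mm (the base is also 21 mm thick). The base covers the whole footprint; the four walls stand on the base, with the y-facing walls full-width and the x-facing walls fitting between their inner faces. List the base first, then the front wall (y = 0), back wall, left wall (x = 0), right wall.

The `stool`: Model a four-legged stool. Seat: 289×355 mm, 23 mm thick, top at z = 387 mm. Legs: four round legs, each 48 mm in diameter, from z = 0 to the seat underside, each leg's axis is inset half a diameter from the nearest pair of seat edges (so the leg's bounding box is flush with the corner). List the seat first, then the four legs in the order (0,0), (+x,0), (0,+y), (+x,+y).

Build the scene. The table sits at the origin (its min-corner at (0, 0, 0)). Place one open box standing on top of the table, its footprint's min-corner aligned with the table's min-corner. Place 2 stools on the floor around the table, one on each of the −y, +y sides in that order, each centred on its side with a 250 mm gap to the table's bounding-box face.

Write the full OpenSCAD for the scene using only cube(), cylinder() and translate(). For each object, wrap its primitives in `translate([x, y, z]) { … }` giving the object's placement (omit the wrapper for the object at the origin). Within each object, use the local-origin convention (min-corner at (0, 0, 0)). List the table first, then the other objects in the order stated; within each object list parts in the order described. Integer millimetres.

translate([0, 0, 698]) cube([707, 543, 45]);
translate([84, 84, 0]) cylinder(h = 698, r = 36);
translate([623, 84, 0]) cylinder(h = 698, r = 36);
translate([84, 459, 0]) cylinder(h = 698, r = 36);
translate([623, 459, 0]) cylinder(h = 698, r = 36);
translate([0, 0, 743]) {
  cube([146, 192, 21]);
  translate([0, 0, 21]) cube([146, 21, 291]);
  translate([0, 171, 21]) cube([146, 21, 291]);
  translate([0, 21, 21]) cube([21, 150, 291]);
  translate([125, 21, 21]) cube([21, 150, 291]);
}
translate([209, -605, 0]) {
  translate([0, 0, 364]) cube([289, 355, 23]);
  translate([24, 24, 0]) cylinder(h = 364, r = 24);
  translate([265, 24, 0]) cylinder(h = 364, r = 24);
  translate([24, 331, 0]) cylinder(h = 364, r = 24);
  translate([265, 331, 0]) cylinder(h = 364, r = 24);
}
translate([209, 793, 0]) {
  translate([0, 0, 364]) cube([289, 355, 23]);
  translate([24, 24, 0]) cylinder(h = 364, r = 24);
  translate([265, 24, 0]) cylinder(h = 364, r = 24);
  translate([24, 331, 0]) cylinder(h = 364, r = 24);
  translate([265, 331, 0]) cylinder(h = 364, r = 24);
}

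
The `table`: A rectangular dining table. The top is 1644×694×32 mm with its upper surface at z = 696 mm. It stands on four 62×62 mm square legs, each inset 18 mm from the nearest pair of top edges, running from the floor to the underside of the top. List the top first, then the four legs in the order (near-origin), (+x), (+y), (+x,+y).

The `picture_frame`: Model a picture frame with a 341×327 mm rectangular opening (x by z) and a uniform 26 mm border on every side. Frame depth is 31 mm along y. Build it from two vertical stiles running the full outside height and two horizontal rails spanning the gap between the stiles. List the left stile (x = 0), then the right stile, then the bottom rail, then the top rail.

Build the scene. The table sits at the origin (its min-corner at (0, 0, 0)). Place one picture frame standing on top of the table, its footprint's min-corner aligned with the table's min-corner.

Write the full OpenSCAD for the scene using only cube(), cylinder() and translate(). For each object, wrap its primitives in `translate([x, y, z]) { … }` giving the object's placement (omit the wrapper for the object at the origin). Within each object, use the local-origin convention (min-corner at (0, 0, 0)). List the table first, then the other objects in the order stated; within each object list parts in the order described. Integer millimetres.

translate([0, 0, 664]) cube([1644, 694, 32]);
translate([18, 18, 0]) cube([62, 62, 664]);
translate([1564, 18, 0]) cube([62, 62, 664]);
translate([18, 614, 0]) cube([62, 62, 664]);
translate([1564, 614, 0]) cube([62, 62, 664]);
translate([0, 0, 696]) {
  cube([26, 31, 379]);
  translate([367, 0, 0]) cube([26, 31, 379]);
  translate([26, 0, 0]) cube([341, 31, 26]);
  translate([26, 0, 353]) cube([341, 31, 26]);
}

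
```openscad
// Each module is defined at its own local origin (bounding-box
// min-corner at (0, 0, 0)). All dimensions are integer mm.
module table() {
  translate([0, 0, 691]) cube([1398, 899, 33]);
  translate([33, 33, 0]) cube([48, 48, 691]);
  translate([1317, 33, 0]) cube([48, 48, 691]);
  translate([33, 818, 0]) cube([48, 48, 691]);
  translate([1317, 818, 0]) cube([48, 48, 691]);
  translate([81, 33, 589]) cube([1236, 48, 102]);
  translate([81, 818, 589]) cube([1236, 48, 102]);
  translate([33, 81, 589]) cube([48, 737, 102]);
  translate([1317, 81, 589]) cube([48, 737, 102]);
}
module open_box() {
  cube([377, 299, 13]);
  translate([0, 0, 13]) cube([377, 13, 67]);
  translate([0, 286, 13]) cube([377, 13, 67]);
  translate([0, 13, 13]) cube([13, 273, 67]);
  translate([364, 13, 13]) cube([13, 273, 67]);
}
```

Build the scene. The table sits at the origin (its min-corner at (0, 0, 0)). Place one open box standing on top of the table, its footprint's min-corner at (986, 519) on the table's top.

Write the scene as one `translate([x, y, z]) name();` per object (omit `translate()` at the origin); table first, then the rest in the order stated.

table();
translate([986, 519, 724]) open_box();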